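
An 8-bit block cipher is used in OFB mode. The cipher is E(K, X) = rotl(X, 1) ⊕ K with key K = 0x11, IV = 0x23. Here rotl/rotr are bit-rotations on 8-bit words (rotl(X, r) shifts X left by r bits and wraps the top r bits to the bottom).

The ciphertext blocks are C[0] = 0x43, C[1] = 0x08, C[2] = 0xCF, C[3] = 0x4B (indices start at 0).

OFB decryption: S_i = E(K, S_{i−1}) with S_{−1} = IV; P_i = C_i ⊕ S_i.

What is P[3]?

P[3] = 0x86

P[0]: S = E(K, 0x23) = 0x57; 0x43 ⊕ 0x57 = 0x14.
P[1]: S = E(K, 0x57) = 0xBF; 0x08 ⊕ 0xBF = 0xB7.
P[2]: S = E(K, 0xBF) = 0x6E; 0xCF ⊕ 0x6E = 0xA1.
P[3]: S = E(K, 0x6E) = 0xCD; 0x4B ⊕ 0xCD = 0x86.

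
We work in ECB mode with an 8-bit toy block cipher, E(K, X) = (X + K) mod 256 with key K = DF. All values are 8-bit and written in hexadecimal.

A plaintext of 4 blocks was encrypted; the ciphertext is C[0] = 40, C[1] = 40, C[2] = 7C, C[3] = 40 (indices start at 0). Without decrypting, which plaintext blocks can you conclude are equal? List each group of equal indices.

ECB encrypts each block independently with the same key, so equal ciphertext blocks imply equal plaintext blocks.
C[0] = C[1] = C[3] = 40, so P[0] = P[1] = P[3].

P[0] = P[1] = P[3]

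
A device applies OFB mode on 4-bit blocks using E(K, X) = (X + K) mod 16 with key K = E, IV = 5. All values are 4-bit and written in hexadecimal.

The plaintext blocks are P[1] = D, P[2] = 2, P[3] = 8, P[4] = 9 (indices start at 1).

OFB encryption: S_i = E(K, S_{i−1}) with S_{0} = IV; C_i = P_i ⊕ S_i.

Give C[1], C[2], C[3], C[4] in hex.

C[1] = E, C[2] = 3, C[3] = 7, C[4] = 4

C[1]: S = E(K, 5) = 3; D ⊕ 3 = E.
C[2]: S = E(K, 3) = 1; 2 ⊕ 1 = 3.
C[3]: S = E(K, 1) = F; 8 ⊕ F = 7.
C[4]: S = E(K, F) = D; 9 ⊕ D = 4.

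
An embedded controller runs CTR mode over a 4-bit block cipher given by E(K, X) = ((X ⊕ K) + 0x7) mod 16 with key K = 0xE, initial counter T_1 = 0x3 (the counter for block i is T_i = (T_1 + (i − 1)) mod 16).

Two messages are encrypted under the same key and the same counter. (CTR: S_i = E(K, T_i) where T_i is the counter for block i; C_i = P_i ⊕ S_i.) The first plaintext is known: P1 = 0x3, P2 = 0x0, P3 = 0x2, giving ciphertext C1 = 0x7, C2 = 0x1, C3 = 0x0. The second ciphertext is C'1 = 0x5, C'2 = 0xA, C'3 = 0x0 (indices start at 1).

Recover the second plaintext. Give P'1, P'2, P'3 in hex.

In CTR with a reused counter, both messages share the same keystream S_i, so C_i ⊕ C'_i = P_i ⊕ P'_i and thus P'_i = P_i ⊕ C_i ⊕ C'_i.
P'1: 0x3 ⊕ 0x7 ⊕ 0x5 = 0x1.
P'2: 0x0 ⊕ 0x1 ⊕ 0xA = 0xB.
P'3: 0x2 ⊕ 0x0 ⊕ 0x0 = 0x2.

P'1 = 0x1, P'2 = 0xB, P'3 = 0x2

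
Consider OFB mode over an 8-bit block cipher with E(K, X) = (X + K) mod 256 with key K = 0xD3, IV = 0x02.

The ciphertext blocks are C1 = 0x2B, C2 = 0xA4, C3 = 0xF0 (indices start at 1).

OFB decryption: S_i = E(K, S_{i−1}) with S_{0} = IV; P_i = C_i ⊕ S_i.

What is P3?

P1: S = E(K, 0x02) = 0xD5; 0x2B ⊕ 0xD5 = 0xFE.
P2: S = E(K, 0xD5) = 0xA8; 0xA4 ⊕ 0xA8 = 0x0C.
P3: S = E(K, 0xA8) = 0x7B; 0xF0 ⊕ 0x7B = 0x8B.

P3 = 0x8B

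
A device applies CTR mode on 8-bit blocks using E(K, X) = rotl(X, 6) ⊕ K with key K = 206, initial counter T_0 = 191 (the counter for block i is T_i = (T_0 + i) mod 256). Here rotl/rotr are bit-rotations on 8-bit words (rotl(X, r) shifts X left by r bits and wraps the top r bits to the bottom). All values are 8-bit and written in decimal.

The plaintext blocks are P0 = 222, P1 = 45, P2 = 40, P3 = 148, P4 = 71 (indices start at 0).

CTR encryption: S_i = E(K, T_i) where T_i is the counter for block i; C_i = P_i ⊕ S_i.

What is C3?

C3 = 234

C0: T = 191, S = E(K, T) = 33; 222 ⊕ 33 = 255.
C1: T = 192, S = E(K, T) = 254; 45 ⊕ 254 = 211.
C2: T = 193, S = E(K, T) = 190; 40 ⊕ 190 = 150.
C3: T = 194, S = E(K, T) = 126; 148 ⊕ 126 = 234.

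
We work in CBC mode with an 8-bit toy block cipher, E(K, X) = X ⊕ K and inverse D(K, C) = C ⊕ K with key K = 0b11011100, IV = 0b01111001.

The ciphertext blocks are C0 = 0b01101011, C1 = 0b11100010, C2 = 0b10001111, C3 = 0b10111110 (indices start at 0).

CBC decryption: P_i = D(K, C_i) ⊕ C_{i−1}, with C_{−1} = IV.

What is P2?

P2 = 0b10110001

P2: D(K, 0b10001111) = 0b01010011; 0b01010011 ⊕ 0b11100010 = 0b10110001.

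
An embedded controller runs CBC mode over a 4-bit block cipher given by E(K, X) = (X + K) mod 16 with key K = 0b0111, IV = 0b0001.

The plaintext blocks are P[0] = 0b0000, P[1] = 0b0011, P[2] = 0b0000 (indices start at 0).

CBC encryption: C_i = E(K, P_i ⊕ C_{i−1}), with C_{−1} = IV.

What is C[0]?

C[0] = 0b1000

C[0]: P[0] ⊕ 0b0001 = 0b0001; E(K, 0b0001) = 0b1000.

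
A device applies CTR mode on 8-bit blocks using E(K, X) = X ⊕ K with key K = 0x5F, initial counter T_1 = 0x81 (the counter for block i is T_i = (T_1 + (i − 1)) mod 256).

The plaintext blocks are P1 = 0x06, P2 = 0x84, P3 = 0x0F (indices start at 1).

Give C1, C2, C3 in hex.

C1 = 0xD8, C2 = 0x59, C3 = 0xD3

CTR encryption: S_i = E(K, T_i) where T_i is the counter for block i; C_i = P_i ⊕ S_i.
C1: T = 0x81, S = E(K, T) = 0xDE; 0x06 ⊕ 0xDE = 0xD8.
C2: T = 0x82, S = E(K, T) = 0xDD; 0x84 ⊕ 0xDD = 0x59.
C3: T = 0x83, S = E(K, T) = 0xDC; 0x0F ⊕ 0xDC = 0xD3.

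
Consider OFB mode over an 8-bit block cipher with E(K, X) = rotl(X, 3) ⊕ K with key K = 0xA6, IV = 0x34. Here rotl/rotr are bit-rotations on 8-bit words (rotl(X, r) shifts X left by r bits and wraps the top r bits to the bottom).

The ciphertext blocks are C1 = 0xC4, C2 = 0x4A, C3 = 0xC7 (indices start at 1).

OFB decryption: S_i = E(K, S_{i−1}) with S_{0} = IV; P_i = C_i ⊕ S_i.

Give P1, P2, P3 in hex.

P1: S = E(K, 0x34) = 0x07; 0xC4 ⊕ 0x07 = 0xC3.
P2: S = E(K, 0x07) = 0x9E; 0x4A ⊕ 0x9E = 0xD4.
P3: S = E(K, 0x9E) = 0x52; 0xC7 ⊕ 0x52 = 0x95.

P1 = 0xC3, P2 = 0xD4, P3 = 0x95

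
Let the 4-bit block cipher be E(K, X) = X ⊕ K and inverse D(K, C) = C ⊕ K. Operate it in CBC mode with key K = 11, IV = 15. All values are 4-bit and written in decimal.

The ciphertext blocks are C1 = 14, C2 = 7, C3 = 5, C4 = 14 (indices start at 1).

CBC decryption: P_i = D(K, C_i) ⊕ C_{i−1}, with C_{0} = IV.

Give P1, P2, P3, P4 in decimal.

P1: D(K, 14) = 5; 5 ⊕ 15 = 10.
P2: D(K, 7) = 12; 12 ⊕ 14 = 2.
P3: D(K, 5) = 14; 14 ⊕ 7 = 9.
P4: D(K, 14) = 5; 5 ⊕ 5 = 0.

P1 = 10, P2 = 2, P3 = 9, P4 = 0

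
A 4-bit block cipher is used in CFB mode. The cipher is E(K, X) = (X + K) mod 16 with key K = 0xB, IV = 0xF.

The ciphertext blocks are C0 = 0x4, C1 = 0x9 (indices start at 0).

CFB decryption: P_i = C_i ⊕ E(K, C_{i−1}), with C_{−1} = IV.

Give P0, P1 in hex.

P0: E(K, 0xF) = 0xA; 0x4 ⊕ 0xA = 0xE.
P1: E(K, 0x4) = 0xF; 0x9 ⊕ 0xF = 0x6.

P0 = 0xE, P1 = 0x6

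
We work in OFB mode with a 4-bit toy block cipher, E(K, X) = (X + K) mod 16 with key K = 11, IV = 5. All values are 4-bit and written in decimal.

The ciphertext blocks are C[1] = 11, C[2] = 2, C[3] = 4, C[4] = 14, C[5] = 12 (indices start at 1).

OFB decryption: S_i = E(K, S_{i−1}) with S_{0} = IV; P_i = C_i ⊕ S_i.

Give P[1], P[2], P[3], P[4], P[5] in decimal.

P[1] = 11, P[2] = 9, P[3] = 2, P[4] = 15, P[5] = 0

P[1]: S = E(K, 5) = 0; 11 ⊕ 0 = 11.
P[2]: S = E(K, 0) = 11; 2 ⊕ 11 = 9.
P[3]: S = E(K, 11) = 6; 4 ⊕ 6 = 2.
P[4]: S = E(K, 6) = 1; 14 ⊕ 1 = 15.
P[5]: S = E(K, 1) = 12; 12 ⊕ 12 = 0.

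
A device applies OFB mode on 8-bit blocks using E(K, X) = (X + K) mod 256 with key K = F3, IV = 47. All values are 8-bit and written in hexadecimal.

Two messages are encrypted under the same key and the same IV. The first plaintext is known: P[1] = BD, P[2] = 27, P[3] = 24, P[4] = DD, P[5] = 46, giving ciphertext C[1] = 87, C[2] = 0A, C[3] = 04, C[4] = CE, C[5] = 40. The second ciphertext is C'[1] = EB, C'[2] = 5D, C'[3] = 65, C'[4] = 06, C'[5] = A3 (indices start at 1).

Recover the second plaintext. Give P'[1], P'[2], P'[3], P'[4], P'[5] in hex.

P'[1] = D1, P'[2] = 70, P'[3] = 45, P'[4] = 15, P'[5] = A5

In OFB with a reused IV, both messages share the same keystream S_i, so C_i ⊕ C'_i = P_i ⊕ P'_i and thus P'_i = P_i ⊕ C_i ⊕ C'_i.
P'[1]: BD ⊕ 87 ⊕ EB = D1.
P'[2]: 27 ⊕ 0A ⊕ 5D = 70.
P'[3]: 24 ⊕ 04 ⊕ 65 = 45.
P'[4]: DD ⊕ CE ⊕ 06 = 15.
P'[5]: 46 ⊕ 40 ⊕ A3 = A5.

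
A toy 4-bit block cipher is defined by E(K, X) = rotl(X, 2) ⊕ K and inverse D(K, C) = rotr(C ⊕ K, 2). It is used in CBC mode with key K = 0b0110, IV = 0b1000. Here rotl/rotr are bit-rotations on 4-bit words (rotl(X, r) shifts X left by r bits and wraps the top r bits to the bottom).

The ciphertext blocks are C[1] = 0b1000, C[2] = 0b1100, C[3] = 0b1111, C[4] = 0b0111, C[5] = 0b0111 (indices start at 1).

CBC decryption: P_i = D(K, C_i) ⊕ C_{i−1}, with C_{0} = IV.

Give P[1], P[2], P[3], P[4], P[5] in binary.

P[1] = 0b0011, P[2] = 0b0010, P[3] = 0b1010, P[4] = 0b1011, P[5] = 0b0011

P[1]: D(K, 0b1000) = 0b1011; 0b1011 ⊕ 0b1000 = 0b0011.
P[2]: D(K, 0b1100) = 0b1010; 0b1010 ⊕ 0b1000 = 0b0010.
P[3]: D(K, 0b1111) = 0b0110; 0b0110 ⊕ 0b1100 = 0b1010.
P[4]: D(K, 0b0111) = 0b0100; 0b0100 ⊕ 0b1111 = 0b1011.
P[5]: D(K, 0b0111) = 0b0100; 0b0100 ⊕ 0b0111 = 0b0011.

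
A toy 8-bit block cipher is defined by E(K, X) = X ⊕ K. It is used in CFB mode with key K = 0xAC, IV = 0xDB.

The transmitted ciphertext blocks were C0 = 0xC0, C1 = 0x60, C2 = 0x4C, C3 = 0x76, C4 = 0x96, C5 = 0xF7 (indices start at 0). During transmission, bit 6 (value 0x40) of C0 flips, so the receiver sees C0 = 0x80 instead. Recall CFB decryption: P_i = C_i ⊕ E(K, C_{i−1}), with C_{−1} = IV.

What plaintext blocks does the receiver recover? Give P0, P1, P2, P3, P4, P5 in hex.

Only C0 changed, to 0x80. In CFB, a change in C_i flips the same bit in P_i and garbles P_{i+1}. Decrypting the received ciphertext:
P0: E(K, 0xDB) = 0x77; 0x80 ⊕ 0x77 = 0xF7.
P1: E(K, 0x80) = 0x2C; 0x60 ⊕ 0x2C = 0x4C.
P2: E(K, 0x60) = 0xCC; 0x4C ⊕ 0xCC = 0x80.
P3: E(K, 0x4C) = 0xE0; 0x76 ⊕ 0xE0 = 0x96.
P4: E(K, 0x76) = 0xDA; 0x96 ⊕ 0xDA = 0x4C.
P5: E(K, 0x96) = 0x3A; 0xF7 ⊕ 0x3A = 0xCD.
Blocks that differ from the original plaintext: P0, P1.

P0 = 0xF7, P1 = 0x4C, P2 = 0x80, P3 = 0x96, P4 = 0x4C, P5 = 0xCD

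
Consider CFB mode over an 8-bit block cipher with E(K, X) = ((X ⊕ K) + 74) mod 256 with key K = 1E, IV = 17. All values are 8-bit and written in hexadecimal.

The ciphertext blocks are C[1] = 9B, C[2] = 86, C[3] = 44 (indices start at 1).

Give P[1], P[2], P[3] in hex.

CFB decryption: P_i = C_i ⊕ E(K, C_{i−1}), with C_{0} = IV.
P[1]: E(K, 17) = 7D; 9B ⊕ 7D = E6.
P[2]: E(K, 9B) = F9; 86 ⊕ F9 = 7F.
P[3]: E(K, 86) = 0C; 44 ⊕ 0C = 48.

P[1] = E6, P[2] = 7F, P[3] = 48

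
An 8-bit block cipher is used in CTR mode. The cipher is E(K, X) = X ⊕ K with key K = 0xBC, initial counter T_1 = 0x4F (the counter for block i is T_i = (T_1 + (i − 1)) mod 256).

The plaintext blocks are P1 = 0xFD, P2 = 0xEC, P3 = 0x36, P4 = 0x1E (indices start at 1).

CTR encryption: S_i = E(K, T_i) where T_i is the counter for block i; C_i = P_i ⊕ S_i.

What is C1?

C1: T = 0x4F, S = E(K, T) = 0xF3; 0xFD ⊕ 0xF3 = 0x0E.

C1 = 0x0E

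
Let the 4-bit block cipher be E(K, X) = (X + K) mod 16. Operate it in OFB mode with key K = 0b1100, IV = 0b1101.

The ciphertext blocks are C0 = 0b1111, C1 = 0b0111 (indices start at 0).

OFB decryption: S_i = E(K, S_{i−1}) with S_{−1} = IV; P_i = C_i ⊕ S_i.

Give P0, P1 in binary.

P0 = 0b0110, P1 = 0b0010

P0: S = E(K, 0b1101) = 0b1001; 0b1111 ⊕ 0b1001 = 0b0110.
P1: S = E(K, 0b1001) = 0b0101; 0b0111 ⊕ 0b0101 = 0b0010.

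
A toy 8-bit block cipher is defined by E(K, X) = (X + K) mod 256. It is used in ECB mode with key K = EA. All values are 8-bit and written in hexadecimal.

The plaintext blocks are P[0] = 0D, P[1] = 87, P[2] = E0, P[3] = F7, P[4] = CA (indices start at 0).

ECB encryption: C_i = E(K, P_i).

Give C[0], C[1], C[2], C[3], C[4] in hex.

C[0] = F7, C[1] = 71, C[2] = CA, C[3] = E1, C[4] = B4

C[0]: E(K, 0D) = F7.
C[1]: E(K, 87) = 71.
C[2]: E(K, E0) = CA.
C[3]: E(K, F7) = E1.
C[4]: E(K, CA) = B4.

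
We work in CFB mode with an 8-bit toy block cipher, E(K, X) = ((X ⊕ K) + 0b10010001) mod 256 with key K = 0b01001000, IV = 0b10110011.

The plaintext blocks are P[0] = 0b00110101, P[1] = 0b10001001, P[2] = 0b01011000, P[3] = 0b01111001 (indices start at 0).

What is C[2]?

C[2] = 0b10001100

CFB encryption: C_i = P_i ⊕ E(K, C_{i−1}), with C_{−1} = IV.
C[0]: E(K, 0b10110011) = 0b10001100; 0b00110101 ⊕ 0b10001100 = 0b10111001.
C[1]: E(K, 0b10111001) = 0b10000010; 0b10001001 ⊕ 0b10000010 = 0b00001011.
C[2]: E(K, 0b00001011) = 0b11010100; 0b01011000 ⊕ 0b11010100 = 0b10001100.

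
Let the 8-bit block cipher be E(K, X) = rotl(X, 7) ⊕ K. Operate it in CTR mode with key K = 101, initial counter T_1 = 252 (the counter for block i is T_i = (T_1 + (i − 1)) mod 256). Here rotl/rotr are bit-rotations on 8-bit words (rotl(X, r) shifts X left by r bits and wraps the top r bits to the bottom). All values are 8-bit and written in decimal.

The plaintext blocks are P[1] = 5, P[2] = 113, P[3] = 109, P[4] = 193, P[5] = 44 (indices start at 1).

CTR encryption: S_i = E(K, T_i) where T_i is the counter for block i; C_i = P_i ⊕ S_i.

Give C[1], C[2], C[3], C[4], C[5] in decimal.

C[1] = 30, C[2] = 234, C[3] = 119, C[4] = 91, C[5] = 73

C[1]: T = 252, S = E(K, T) = 27; 5 ⊕ 27 = 30.
C[2]: T = 253, S = E(K, T) = 155; 113 ⊕ 155 = 234.
C[3]: T = 254, S = E(K, T) = 26; 109 ⊕ 26 = 119.
C[4]: T = 255, S = E(K, T) = 154; 193 ⊕ 154 = 91.
C[5]: T = 0, S = E(K, T) = 101; 44 ⊕ 101 = 73.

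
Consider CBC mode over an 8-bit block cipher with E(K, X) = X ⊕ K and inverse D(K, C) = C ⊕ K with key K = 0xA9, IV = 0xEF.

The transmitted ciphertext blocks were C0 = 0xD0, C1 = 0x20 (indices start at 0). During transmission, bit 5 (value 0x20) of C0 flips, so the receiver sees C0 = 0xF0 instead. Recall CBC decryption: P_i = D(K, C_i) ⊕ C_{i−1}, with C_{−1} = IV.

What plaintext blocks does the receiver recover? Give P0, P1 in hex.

Only C0 changed, to 0xF0. In CBC, a change in C_i garbles P_i and flips the same bit in P_{i+1}. Decrypting the received ciphertext:
P0: D(K, 0xF0) = 0x59; 0x59 ⊕ 0xEF = 0xB6.
P1: D(K, 0x20) = 0x89; 0x89 ⊕ 0xF0 = 0x79.
Blocks that differ from the original plaintext: P0, P1.

P0 = 0xB6, P1 = 0x79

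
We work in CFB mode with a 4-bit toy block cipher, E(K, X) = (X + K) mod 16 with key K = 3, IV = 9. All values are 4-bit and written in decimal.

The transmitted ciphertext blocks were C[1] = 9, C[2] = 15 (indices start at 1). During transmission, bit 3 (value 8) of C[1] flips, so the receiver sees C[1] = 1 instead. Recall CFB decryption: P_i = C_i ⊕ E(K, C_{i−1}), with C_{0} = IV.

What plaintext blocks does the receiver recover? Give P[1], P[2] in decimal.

P[1] = 13, P[2] = 11

Only C[1] changed, to 1. In CFB, a change in C_i flips the same bit in P_i and garbles P_{i+1}. Decrypting the received ciphertext:
P[1]: E(K, 9) = 12; 1 ⊕ 12 = 13.
P[2]: E(K, 1) = 4; 15 ⊕ 4 = 11.
Blocks that differ from the original plaintext: P[1], P[2].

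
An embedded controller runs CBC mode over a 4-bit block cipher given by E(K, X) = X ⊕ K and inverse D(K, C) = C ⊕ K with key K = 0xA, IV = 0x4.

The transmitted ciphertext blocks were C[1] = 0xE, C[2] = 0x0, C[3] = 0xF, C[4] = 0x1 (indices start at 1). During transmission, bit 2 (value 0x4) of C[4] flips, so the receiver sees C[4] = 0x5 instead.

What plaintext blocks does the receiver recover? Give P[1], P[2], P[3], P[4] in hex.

P[1] = 0x0, P[2] = 0x4, P[3] = 0x5, P[4] = 0x0

CBC decryption: P_i = D(K, C_i) ⊕ C_{i−1}, with C_{0} = IV.
Only C[4] changed, to 0x5. In CBC, a change in C_i garbles P_i and flips the same bit in P_{i+1}. Decrypting the received ciphertext:
P[1]: D(K, 0xE) = 0x4; 0x4 ⊕ 0x4 = 0x0.
P[2]: D(K, 0x0) = 0xA; 0xA ⊕ 0xE = 0x4.
P[3]: D(K, 0xF) = 0x5; 0x5 ⊕ 0x0 = 0x5.
P[4]: D(K, 0x5) = 0xF; 0xF ⊕ 0xF = 0x0.
Blocks that differ from the original plaintext: P[4].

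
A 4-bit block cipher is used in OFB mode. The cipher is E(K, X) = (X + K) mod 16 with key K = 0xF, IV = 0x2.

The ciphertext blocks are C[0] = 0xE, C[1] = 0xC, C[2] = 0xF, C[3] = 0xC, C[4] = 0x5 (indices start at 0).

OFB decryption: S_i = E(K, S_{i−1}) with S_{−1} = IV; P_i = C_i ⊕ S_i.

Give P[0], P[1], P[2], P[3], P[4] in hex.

P[0]: S = E(K, 0x2) = 0x1; 0xE ⊕ 0x1 = 0xF.
P[1]: S = E(K, 0x1) = 0x0; 0xC ⊕ 0x0 = 0xC.
P[2]: S = E(K, 0x0) = 0xF; 0xF ⊕ 0xF = 0x0.
P[3]: S = E(K, 0xF) = 0xE; 0xC ⊕ 0xE = 0x2.
P[4]: S = E(K, 0xE) = 0xD; 0x5 ⊕ 0xD = 0x8.

P[0] = 0xF, P[1] = 0xC, P[2] = 0x0, P[3] = 0x2, P[4] = 0x8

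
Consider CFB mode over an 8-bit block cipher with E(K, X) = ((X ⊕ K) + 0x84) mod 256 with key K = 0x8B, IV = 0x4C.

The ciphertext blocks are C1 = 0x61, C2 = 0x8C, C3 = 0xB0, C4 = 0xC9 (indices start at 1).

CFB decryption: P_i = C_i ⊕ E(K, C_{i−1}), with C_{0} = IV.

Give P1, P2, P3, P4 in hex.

P1 = 0x2A, P2 = 0xE2, P3 = 0x3B, P4 = 0x76

P1: E(K, 0x4C) = 0x4B; 0x61 ⊕ 0x4B = 0x2A.
P2: E(K, 0x61) = 0x6E; 0x8C ⊕ 0x6E = 0xE2.
P3: E(K, 0x8C) = 0x8B; 0xB0 ⊕ 0x8B = 0x3B.
P4: E(K, 0xB0) = 0xBF; 0xC9 ⊕ 0xBF = 0x76.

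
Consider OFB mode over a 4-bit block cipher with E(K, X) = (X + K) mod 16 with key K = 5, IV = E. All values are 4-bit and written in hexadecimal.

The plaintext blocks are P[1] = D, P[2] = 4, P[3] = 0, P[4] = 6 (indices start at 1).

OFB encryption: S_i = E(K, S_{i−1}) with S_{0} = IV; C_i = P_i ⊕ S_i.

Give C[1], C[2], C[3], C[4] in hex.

C[1] = E, C[2] = C, C[3] = D, C[4] = 4

C[1]: S = E(K, E) = 3; D ⊕ 3 = E.
C[2]: S = E(K, 3) = 8; 4 ⊕ 8 = C.
C[3]: S = E(K, 8) = D; 0 ⊕ D = D.
C[4]: S = E(K, D) = 2; 6 ⊕ 2 = 4.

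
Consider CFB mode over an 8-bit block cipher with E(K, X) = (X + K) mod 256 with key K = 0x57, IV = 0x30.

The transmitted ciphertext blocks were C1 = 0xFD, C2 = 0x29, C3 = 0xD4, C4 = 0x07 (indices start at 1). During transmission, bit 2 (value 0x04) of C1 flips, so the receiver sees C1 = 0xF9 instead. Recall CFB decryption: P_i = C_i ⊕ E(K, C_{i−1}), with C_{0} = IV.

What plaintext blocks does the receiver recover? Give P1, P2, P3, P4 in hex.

Only C1 changed, to 0xF9. In CFB, a change in C_i flips the same bit in P_i and garbles P_{i+1}. Decrypting the received ciphertext:
P1: E(K, 0x30) = 0x87; 0xF9 ⊕ 0x87 = 0x7E.
P2: E(K, 0xF9) = 0x50; 0x29 ⊕ 0x50 = 0x79.
P3: E(K, 0x29) = 0x80; 0xD4 ⊕ 0x80 = 0x54.
P4: E(K, 0xD4) = 0x2B; 0x07 ⊕ 0x2B = 0x2C.
Blocks that differ from the original plaintext: P1, P2.

P1 = 0x7E, P2 = 0x79, P3 = 0x54, P4 = 0x2C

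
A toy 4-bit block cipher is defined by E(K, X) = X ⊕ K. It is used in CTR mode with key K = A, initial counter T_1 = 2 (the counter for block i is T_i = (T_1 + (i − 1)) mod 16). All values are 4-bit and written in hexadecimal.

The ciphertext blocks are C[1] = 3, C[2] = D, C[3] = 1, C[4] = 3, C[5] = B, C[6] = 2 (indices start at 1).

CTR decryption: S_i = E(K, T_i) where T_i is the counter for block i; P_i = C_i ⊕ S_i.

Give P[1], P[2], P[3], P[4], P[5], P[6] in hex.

P[1]: T = 2, S = E(K, T) = 8; 3 ⊕ 8 = B.
P[2]: T = 3, S = E(K, T) = 9; D ⊕ 9 = 4.
P[3]: T = 4, S = E(K, T) = E; 1 ⊕ E = F.
P[4]: T = 5, S = E(K, T) = F; 3 ⊕ F = C.
P[5]: T = 6, S = E(K, T) = C; B ⊕ C = 7.
P[6]: T = 7, S = E(K, T) = D; 2 ⊕ D = F.

P[1] = B, P[2] = 4, P[3] = F, P[4] = C, P[5] = 7, P[6] = F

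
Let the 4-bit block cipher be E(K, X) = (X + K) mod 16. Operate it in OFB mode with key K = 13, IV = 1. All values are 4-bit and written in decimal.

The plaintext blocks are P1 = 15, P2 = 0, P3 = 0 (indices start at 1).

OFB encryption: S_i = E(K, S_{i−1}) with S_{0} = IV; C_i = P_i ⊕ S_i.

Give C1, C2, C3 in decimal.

C1 = 1, C2 = 11, C3 = 8

C1: S = E(K, 1) = 14; 15 ⊕ 14 = 1.
C2: S = E(K, 14) = 11; 0 ⊕ 11 = 11.
C3: S = E(K, 11) = 8; 0 ⊕ 8 = 8.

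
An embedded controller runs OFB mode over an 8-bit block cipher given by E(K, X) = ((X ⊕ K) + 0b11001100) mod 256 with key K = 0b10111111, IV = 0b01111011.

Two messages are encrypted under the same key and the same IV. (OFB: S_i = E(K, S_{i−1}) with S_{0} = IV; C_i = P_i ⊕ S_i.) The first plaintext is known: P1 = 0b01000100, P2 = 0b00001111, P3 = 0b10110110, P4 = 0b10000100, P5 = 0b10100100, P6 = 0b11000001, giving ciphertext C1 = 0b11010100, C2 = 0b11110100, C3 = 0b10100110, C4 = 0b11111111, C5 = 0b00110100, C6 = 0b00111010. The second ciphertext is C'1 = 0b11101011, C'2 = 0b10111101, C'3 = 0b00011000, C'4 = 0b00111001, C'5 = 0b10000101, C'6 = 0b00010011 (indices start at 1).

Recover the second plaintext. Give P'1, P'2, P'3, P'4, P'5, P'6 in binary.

In OFB with a reused IV, both messages share the same keystream S_i, so C_i ⊕ C'_i = P_i ⊕ P'_i and thus P'_i = P_i ⊕ C_i ⊕ C'_i.
P'1: 0b01000100 ⊕ 0b11010100 ⊕ 0b11101011 = 0b01111011.
P'2: 0b00001111 ⊕ 0b11110100 ⊕ 0b10111101 = 0b01000110.
P'3: 0b10110110 ⊕ 0b10100110 ⊕ 0b00011000 = 0b00001000.
P'4: 0b10000100 ⊕ 0b11111111 ⊕ 0b00111001 = 0b01000010.
P'5: 0b10100100 ⊕ 0b00110100 ⊕ 0b10000101 = 0b00010101.
P'6: 0b11000001 ⊕ 0b00111010 ⊕ 0b00010011 = 0b11101000.

P'1 = 0b01111011, P'2 = 0b01000110, P'3 = 0b00001000, P'4 = 0b01000010, P'5 = 0b00010101, P'6 = 0b11101000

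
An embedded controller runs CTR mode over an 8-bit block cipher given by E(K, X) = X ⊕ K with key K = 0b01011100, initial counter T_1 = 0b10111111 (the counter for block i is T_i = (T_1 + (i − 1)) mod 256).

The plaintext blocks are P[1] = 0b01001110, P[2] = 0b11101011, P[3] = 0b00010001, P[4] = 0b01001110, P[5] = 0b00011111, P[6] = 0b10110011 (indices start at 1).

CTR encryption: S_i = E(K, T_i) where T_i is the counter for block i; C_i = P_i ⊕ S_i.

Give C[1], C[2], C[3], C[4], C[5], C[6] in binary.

C[1]: T = 0b10111111, S = E(K, T) = 0b11100011; 0b01001110 ⊕ 0b11100011 = 0b10101101.
C[2]: T = 0b11000000, S = E(K, T) = 0b10011100; 0b11101011 ⊕ 0b10011100 = 0b01110111.
C[3]: T = 0b11000001, S = E(K, T) = 0b10011101; 0b00010001 ⊕ 0b10011101 = 0b10001100.
C[4]: T = 0b11000010, S = E(K, T) = 0b10011110; 0b01001110 ⊕ 0b10011110 = 0b11010000.
C[5]: T = 0b11000011, S = E(K, T) = 0b10011111; 0b00011111 ⊕ 0b10011111 = 0b10000000.
C[6]: T = 0b11000100, S = E(K, T) = 0b10011000; 0b10110011 ⊕ 0b10011000 = 0b00101011.

C[1] = 0b10101101, C[2] = 0b01110111, C[3] = 0b10001100, C[4] = 0b11010000, C[5] = 0b10000000, C[6] = 0b00101011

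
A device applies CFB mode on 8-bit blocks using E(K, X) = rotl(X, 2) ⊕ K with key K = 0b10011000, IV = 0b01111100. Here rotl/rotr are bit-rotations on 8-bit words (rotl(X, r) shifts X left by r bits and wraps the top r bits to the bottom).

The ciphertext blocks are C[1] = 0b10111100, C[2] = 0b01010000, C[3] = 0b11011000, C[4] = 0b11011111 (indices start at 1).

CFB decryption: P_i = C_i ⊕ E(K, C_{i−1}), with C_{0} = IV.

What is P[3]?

P[3]: E(K, 0b01010000) = 0b11011001; 0b11011000 ⊕ 0b11011001 = 0b00000001.

P[3] = 0b00000001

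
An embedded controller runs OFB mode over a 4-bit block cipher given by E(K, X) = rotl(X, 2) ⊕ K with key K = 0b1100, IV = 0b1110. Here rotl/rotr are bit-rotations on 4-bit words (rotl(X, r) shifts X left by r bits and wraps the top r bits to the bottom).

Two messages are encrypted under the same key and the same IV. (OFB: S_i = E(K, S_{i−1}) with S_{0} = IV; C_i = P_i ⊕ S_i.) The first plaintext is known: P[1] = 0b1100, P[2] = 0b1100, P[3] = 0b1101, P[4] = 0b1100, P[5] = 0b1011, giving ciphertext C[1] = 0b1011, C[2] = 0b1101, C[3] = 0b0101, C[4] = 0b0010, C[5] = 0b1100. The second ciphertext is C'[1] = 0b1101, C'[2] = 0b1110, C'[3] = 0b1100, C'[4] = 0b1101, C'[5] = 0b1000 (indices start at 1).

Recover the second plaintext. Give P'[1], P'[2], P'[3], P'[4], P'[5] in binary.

P'[1] = 0b1010, P'[2] = 0b1111, P'[3] = 0b0100, P'[4] = 0b0011, P'[5] = 0b1111

In OFB with a reused IV, both messages share the same keystream S_i, so C_i ⊕ C'_i = P_i ⊕ P'_i and thus P'_i = P_i ⊕ C_i ⊕ C'_i.
P'[1]: 0b1100 ⊕ 0b1011 ⊕ 0b1101 = 0b1010.
P'[2]: 0b1100 ⊕ 0b1101 ⊕ 0b1110 = 0b1111.
P'[3]: 0b1101 ⊕ 0b0101 ⊕ 0b1100 = 0b0100.
P'[4]: 0b1100 ⊕ 0b0010 ⊕ 0b1101 = 0b0011.
P'[5]: 0b1011 ⊕ 0b1100 ⊕ 0b1000 = 0b1111.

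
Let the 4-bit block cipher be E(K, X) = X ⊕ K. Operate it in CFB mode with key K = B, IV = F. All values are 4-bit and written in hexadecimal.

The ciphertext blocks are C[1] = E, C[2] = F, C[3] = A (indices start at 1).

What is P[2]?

CFB decryption: P_i = C_i ⊕ E(K, C_{i−1}), with C_{0} = IV.
P[2]: E(K, E) = 5; F ⊕ 5 = A.

P[2] = A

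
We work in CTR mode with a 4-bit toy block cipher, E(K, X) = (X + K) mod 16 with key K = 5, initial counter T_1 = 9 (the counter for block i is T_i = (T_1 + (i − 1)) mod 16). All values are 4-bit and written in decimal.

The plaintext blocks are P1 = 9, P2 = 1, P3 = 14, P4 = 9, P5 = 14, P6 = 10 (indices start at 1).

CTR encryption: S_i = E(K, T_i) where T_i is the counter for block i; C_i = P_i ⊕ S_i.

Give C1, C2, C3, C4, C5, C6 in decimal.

C1 = 7, C2 = 14, C3 = 14, C4 = 8, C5 = 12, C6 = 9

C1: T = 9, S = E(K, T) = 14; 9 ⊕ 14 = 7.
C2: T = 10, S = E(K, T) = 15; 1 ⊕ 15 = 14.
C3: T = 11, S = E(K, T) = 0; 14 ⊕ 0 = 14.
C4: T = 12, S = E(K, T) = 1; 9 ⊕ 1 = 8.
C5: T = 13, S = E(K, T) = 2; 14 ⊕ 2 = 12.
C6: T = 14, S = E(K, T) = 3; 10 ⊕ 3 = 9.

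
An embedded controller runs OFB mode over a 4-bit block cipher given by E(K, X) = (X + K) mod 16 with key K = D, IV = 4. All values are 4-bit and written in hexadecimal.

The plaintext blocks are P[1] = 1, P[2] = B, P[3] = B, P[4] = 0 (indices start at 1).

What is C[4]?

OFB encryption: S_i = E(K, S_{i−1}) with S_{0} = IV; C_i = P_i ⊕ S_i.
C[1]: S = E(K, 4) = 1; 1 ⊕ 1 = 0.
C[2]: S = E(K, 1) = E; B ⊕ E = 5.
C[3]: S = E(K, E) = B; B ⊕ B = 0.
C[4]: S = E(K, B) = 8; 0 ⊕ 8 = 8.

C[4] = 8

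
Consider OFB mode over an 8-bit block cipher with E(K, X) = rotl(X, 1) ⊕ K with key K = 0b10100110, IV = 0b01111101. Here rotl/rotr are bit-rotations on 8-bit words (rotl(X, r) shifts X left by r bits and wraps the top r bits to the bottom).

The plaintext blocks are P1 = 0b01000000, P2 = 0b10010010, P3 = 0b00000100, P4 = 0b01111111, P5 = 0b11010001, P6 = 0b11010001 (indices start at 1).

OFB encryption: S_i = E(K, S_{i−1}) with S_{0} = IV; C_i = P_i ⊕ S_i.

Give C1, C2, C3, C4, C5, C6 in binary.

C1 = 0b00011100, C2 = 0b10001100, C3 = 0b10011110, C4 = 0b11101100, C5 = 0b01010000, C6 = 0b01110100

C1: S = E(K, 0b01111101) = 0b01011100; 0b01000000 ⊕ 0b01011100 = 0b00011100.
C2: S = E(K, 0b01011100) = 0b00011110; 0b10010010 ⊕ 0b00011110 = 0b10001100.
C3: S = E(K, 0b00011110) = 0b10011010; 0b00000100 ⊕ 0b10011010 = 0b10011110.
C4: S = E(K, 0b10011010) = 0b10010011; 0b01111111 ⊕ 0b10010011 = 0b11101100.
C5: S = E(K, 0b10010011) = 0b10000001; 0b11010001 ⊕ 0b10000001 = 0b01010000.
C6: S = E(K, 0b10000001) = 0b10100101; 0b11010001 ⊕ 0b10100101 = 0b01110100.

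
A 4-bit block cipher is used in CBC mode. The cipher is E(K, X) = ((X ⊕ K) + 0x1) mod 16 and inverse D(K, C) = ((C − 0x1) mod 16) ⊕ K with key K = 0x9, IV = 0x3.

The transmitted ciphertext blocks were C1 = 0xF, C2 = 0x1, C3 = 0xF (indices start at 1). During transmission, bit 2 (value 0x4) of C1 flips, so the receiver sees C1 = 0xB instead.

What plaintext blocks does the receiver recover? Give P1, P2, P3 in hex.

CBC decryption: P_i = D(K, C_i) ⊕ C_{i−1}, with C_{0} = IV.
Only C1 changed, to 0xB. In CBC, a change in C_i garbles P_i and flips the same bit in P_{i+1}. Decrypting the received ciphertext:
P1: D(K, 0xB) = 0x3; 0x3 ⊕ 0x3 = 0x0.
P2: D(K, 0x1) = 0x9; 0x9 ⊕ 0xB = 0x2.
P3: D(K, 0xF) = 0x7; 0x7 ⊕ 0x1 = 0x6.
Blocks that differ from the original plaintext: P1, P2.

P1 = 0x0, P2 = 0x2, P3 = 0x6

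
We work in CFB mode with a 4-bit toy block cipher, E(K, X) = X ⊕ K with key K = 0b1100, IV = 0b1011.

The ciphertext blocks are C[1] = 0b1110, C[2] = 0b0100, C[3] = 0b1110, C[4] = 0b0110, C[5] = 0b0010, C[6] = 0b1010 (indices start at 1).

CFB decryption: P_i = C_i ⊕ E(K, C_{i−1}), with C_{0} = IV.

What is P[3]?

P[3]: E(K, 0b0100) = 0b1000; 0b1110 ⊕ 0b1000 = 0b0110.

P[3] = 0b0110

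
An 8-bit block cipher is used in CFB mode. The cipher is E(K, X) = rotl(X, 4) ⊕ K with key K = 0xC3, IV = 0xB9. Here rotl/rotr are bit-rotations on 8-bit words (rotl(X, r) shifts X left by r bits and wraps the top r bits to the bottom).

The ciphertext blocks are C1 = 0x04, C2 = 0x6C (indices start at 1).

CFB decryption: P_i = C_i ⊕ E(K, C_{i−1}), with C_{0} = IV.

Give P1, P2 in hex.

P1: E(K, 0xB9) = 0x58; 0x04 ⊕ 0x58 = 0x5C.
P2: E(K, 0x04) = 0x83; 0x6C ⊕ 0x83 = 0xEF.

P1 = 0x5C, P2 = 0xEF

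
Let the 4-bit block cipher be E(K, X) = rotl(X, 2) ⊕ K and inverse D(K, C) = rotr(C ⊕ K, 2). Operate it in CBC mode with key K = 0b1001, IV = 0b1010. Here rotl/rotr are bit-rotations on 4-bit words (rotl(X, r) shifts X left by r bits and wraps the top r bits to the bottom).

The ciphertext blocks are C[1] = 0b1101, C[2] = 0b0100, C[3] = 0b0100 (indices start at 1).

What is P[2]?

P[2] = 0b1010

CBC decryption: P_i = D(K, C_i) ⊕ C_{i−1}, with C_{0} = IV.
P[2]: D(K, 0b0100) = 0b0111; 0b0111 ⊕ 0b1101 = 0b1010.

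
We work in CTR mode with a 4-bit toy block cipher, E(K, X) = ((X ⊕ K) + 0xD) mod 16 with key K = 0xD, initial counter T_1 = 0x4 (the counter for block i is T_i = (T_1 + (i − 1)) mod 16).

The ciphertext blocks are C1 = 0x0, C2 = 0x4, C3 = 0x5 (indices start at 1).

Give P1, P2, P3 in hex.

CTR decryption: S_i = E(K, T_i) where T_i is the counter for block i; P_i = C_i ⊕ S_i.
P1: T = 0x4, S = E(K, T) = 0x6; 0x0 ⊕ 0x6 = 0x6.
P2: T = 0x5, S = E(K, T) = 0x5; 0x4 ⊕ 0x5 = 0x1.
P3: T = 0x6, S = E(K, T) = 0x8; 0x5 ⊕ 0x8 = 0xD.

P1 = 0x6, P2 = 0x1, P3 = 0xD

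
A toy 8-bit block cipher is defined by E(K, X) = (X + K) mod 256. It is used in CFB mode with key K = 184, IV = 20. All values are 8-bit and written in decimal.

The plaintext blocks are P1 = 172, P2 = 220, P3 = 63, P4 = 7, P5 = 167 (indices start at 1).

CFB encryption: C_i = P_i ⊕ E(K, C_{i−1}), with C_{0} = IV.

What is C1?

C1 = 96

C1: E(K, 20) = 204; 172 ⊕ 204 = 96.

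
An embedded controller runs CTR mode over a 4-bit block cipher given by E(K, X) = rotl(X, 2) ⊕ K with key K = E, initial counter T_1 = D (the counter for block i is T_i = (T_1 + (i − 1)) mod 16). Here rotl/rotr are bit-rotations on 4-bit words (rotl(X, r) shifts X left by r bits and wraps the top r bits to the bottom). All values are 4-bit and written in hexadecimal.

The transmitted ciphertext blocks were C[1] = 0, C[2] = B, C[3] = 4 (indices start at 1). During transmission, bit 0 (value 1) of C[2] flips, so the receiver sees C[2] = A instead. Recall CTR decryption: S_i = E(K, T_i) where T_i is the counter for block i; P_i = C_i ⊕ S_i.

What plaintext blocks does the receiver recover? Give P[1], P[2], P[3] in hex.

Only C[2] changed, to A. In CTR, a change in C_i flips the same bit in P_i only; the keystream is unaffected. Decrypting the received ciphertext:
P[1]: T = D, S = E(K, T) = 9; 0 ⊕ 9 = 9.
P[2]: T = E, S = E(K, T) = 5; A ⊕ 5 = F.
P[3]: T = F, S = E(K, T) = 1; 4 ⊕ 1 = 5.
Blocks that differ from the original plaintext: P[2].

P[1] = 9, P[2] = F, P[3] = 5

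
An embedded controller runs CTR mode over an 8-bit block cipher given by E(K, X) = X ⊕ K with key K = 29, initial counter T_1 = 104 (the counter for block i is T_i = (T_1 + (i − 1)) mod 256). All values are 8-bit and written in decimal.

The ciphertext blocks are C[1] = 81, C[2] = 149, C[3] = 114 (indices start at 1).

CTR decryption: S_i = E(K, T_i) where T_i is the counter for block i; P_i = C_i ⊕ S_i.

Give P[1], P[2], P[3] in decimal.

P[1] = 36, P[2] = 225, P[3] = 5

P[1]: T = 104, S = E(K, T) = 117; 81 ⊕ 117 = 36.
P[2]: T = 105, S = E(K, T) = 116; 149 ⊕ 116 = 225.
P[3]: T = 106, S = E(K, T) = 119; 114 ⊕ 119 = 5.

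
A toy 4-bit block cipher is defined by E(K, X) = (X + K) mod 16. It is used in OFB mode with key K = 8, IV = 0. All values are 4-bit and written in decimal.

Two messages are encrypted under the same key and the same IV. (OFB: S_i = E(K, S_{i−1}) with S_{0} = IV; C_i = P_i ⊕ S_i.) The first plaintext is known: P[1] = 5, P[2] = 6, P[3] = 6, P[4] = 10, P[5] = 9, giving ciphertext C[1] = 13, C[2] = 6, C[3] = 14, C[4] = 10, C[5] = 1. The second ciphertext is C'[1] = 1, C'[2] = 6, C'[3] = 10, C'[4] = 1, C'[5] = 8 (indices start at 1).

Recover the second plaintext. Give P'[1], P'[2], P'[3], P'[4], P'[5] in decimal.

In OFB with a reused IV, both messages share the same keystream S_i, so C_i ⊕ C'_i = P_i ⊕ P'_i and thus P'_i = P_i ⊕ C_i ⊕ C'_i.
P'[1]: 5 ⊕ 13 ⊕ 1 = 9.
P'[2]: 6 ⊕ 6 ⊕ 6 = 6.
P'[3]: 6 ⊕ 14 ⊕ 10 = 2.
P'[4]: 10 ⊕ 10 ⊕ 1 = 1.
P'[5]: 9 ⊕ 1 ⊕ 8 = 0.

P'[1] = 9, P'[2] = 6, P'[3] = 2, P'[4] = 1, P'[5] = 0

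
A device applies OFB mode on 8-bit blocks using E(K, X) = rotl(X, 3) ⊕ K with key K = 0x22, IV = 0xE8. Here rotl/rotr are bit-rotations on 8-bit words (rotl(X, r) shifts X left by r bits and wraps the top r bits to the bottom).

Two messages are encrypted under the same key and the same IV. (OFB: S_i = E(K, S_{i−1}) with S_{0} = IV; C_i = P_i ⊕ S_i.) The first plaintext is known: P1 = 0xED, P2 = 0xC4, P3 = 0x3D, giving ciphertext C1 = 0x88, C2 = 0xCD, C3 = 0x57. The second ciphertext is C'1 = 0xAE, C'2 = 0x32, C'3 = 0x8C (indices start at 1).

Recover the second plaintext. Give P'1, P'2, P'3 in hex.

In OFB with a reused IV, both messages share the same keystream S_i, so C_i ⊕ C'_i = P_i ⊕ P'_i and thus P'_i = P_i ⊕ C_i ⊕ C'_i.
P'1: 0xED ⊕ 0x88 ⊕ 0xAE = 0xCB.
P'2: 0xC4 ⊕ 0xCD ⊕ 0x32 = 0x3B.
P'3: 0x3D ⊕ 0x57 ⊕ 0x8C = 0xE6.

P'1 = 0xCB, P'2 = 0x3B, P'3 = 0xE6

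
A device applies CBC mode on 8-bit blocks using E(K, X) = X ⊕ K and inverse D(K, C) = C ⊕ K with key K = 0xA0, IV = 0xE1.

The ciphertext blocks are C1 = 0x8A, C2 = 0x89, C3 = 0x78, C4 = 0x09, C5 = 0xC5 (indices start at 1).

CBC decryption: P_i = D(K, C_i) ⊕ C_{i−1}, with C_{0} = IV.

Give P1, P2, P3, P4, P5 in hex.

P1 = 0xCB, P2 = 0xA3, P3 = 0x51, P4 = 0xD1, P5 = 0x6C

P1: D(K, 0x8A) = 0x2A; 0x2A ⊕ 0xE1 = 0xCB.
P2: D(K, 0x89) = 0x29; 0x29 ⊕ 0x8A = 0xA3.
P3: D(K, 0x78) = 0xD8; 0xD8 ⊕ 0x89 = 0x51.
P4: D(K, 0x09) = 0xA9; 0xA9 ⊕ 0x78 = 0xD1.
P5: D(K, 0xC5) = 0x65; 0x65 ⊕ 0x09 = 0x6C.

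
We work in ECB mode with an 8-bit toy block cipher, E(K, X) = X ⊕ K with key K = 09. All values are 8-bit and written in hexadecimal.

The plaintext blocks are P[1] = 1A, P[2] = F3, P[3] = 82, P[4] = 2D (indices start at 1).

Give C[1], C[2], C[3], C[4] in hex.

ECB encryption: C_i = E(K, P_i).
C[1]: E(K, 1A) = 13.
C[2]: E(K, F3) = FA.
C[3]: E(K, 82) = 8B.
C[4]: E(K, 2D) = 24.

C[1] = 13, C[2] = FA, C[3] = 8B, C[4] = 24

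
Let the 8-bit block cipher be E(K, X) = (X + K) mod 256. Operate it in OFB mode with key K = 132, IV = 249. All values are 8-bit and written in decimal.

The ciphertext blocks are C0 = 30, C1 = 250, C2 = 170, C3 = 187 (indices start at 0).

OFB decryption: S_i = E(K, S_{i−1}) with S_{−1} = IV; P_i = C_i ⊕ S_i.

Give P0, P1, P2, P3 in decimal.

P0: S = E(K, 249) = 125; 30 ⊕ 125 = 99.
P1: S = E(K, 125) = 1; 250 ⊕ 1 = 251.
P2: S = E(K, 1) = 133; 170 ⊕ 133 = 47.
P3: S = E(K, 133) = 9; 187 ⊕ 9 = 178.

P0 = 99, P1 = 251, P2 = 47, P3 = 178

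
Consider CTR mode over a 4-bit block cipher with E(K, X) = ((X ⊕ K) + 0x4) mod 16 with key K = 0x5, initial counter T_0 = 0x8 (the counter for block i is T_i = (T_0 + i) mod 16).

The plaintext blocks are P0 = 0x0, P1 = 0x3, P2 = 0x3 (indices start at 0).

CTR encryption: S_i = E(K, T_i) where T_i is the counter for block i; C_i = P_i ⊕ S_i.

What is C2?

C0: T = 0x8, S = E(K, T) = 0x1; 0x0 ⊕ 0x1 = 0x1.
C1: T = 0x9, S = E(K, T) = 0x0; 0x3 ⊕ 0x0 = 0x3.
C2: T = 0xA, S = E(K, T) = 0x3; 0x3 ⊕ 0x3 = 0x0.

C2 = 0x0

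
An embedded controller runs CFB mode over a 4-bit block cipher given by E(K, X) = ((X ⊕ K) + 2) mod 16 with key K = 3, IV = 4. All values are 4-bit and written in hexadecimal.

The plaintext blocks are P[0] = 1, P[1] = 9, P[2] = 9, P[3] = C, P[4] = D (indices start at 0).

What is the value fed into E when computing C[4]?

9

CFB encryption: C_i = P_i ⊕ E(K, C_{i−1}), with C_{−1} = IV.
C[0]: E(K, 4) = 9; 1 ⊕ 9 = 8.
C[1]: E(K, 8) = D; 9 ⊕ D = 4.
C[2]: E(K, 4) = 9; 9 ⊕ 9 = 0.
C[3]: E(K, 0) = 5; C ⊕ 5 = 9.
C[4]: E(K, 9) = C; D ⊕ C = 1.
So the input to E for block [4] is 9.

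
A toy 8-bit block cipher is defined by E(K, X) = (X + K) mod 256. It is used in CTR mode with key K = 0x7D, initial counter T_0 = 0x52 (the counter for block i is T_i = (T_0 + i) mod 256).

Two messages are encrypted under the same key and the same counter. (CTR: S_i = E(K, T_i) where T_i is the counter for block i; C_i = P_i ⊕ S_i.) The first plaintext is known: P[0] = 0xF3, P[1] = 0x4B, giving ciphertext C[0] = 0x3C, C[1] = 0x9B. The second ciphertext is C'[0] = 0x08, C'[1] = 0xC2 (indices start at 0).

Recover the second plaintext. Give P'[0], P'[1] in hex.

In CTR with a reused counter, both messages share the same keystream S_i, so C_i ⊕ C'_i = P_i ⊕ P'_i and thus P'_i = P_i ⊕ C_i ⊕ C'_i.
P'[0]: 0xF3 ⊕ 0x3C ⊕ 0x08 = 0xC7.
P'[1]: 0x4B ⊕ 0x9B ⊕ 0xC2 = 0x12.

P'[0] = 0xC7, P'[1] = 0x12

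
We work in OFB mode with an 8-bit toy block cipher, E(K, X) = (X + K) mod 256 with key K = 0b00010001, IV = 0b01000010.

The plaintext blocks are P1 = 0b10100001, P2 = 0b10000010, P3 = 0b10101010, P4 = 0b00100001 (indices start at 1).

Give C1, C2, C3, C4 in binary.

C1 = 0b11110010, C2 = 0b11100110, C3 = 0b11011111, C4 = 0b10100111

OFB encryption: S_i = E(K, S_{i−1}) with S_{0} = IV; C_i = P_i ⊕ S_i.
C1: S = E(K, 0b01000010) = 0b01010011; 0b10100001 ⊕ 0b01010011 = 0b11110010.
C2: S = E(K, 0b01010011) = 0b01100100; 0b10000010 ⊕ 0b01100100 = 0b11100110.
C3: S = E(K, 0b01100100) = 0b01110101; 0b10101010 ⊕ 0b01110101 = 0b11011111.
C4: S = E(K, 0b01110101) = 0b10000110; 0b00100001 ⊕ 0b10000110 = 0b10100111.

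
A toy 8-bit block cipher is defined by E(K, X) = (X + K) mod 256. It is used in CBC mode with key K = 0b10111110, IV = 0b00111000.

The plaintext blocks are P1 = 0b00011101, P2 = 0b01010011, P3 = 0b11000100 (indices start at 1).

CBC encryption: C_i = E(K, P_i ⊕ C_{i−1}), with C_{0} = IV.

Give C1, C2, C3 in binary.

C1: P1 ⊕ 0b00111000 = 0b00100101; E(K, 0b00100101) = 0b11100011.
C2: P2 ⊕ 0b11100011 = 0b10110000; E(K, 0b10110000) = 0b01101110.
C3: P3 ⊕ 0b01101110 = 0b10101010; E(K, 0b10101010) = 0b01101000.

C1 = 0b11100011, C2 = 0b01101110, C3 = 0b01101000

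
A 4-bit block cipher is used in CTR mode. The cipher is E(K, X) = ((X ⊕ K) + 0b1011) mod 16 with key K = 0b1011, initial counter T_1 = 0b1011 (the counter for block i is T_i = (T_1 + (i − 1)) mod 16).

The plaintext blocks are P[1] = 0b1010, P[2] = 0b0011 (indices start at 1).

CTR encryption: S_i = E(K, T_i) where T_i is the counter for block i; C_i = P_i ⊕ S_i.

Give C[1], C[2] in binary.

C[1]: T = 0b1011, S = E(K, T) = 0b1011; 0b1010 ⊕ 0b1011 = 0b0001.
C[2]: T = 0b1100, S = E(K, T) = 0b0010; 0b0011 ⊕ 0b0010 = 0b0001.

C[1] = 0b0001, C[2] = 0b0001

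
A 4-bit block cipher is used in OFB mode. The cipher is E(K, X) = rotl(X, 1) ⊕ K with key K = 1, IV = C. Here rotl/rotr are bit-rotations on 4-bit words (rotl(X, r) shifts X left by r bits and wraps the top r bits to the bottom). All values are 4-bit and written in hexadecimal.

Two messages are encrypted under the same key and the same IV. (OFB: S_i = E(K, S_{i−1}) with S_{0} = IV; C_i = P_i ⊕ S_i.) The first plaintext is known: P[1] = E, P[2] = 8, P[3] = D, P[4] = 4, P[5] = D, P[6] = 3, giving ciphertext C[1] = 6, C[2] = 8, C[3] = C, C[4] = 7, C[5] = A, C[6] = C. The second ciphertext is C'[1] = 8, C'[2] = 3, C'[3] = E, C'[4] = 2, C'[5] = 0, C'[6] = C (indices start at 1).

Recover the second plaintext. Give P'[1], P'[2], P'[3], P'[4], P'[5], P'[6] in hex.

In OFB with a reused IV, both messages share the same keystream S_i, so C_i ⊕ C'_i = P_i ⊕ P'_i and thus P'_i = P_i ⊕ C_i ⊕ C'_i.
P'[1]: E ⊕ 6 ⊕ 8 = 0.
P'[2]: 8 ⊕ 8 ⊕ 3 = 3.
P'[3]: D ⊕ C ⊕ E = F.
P'[4]: 4 ⊕ 7 ⊕ 2 = 1.
P'[5]: D ⊕ A ⊕ 0 = 7.
P'[6]: 3 ⊕ C ⊕ C = 3.

P'[1] = 0, P'[2] = 3, P'[3] = F, P'[4] = 1, P'[5] = 7, P'[6] = 3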